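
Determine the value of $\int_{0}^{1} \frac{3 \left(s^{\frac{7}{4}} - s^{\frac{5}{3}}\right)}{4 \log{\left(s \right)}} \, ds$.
$- \frac{15 \log{\left(2 \right)}}{4} + \frac{3 \log{\left(33 \right)}}{4}$

Consider the one-parameter family: let $I(a) = \int_{0}^{1} \frac{3 \left(- s^{\frac{5}{3}} + s^{a}\right)}{4 \log{\left(s \right)}} \, ds$.

Since $\dfrac{\partial}{\partial a}\,s^{a} = s^{a} \ln s$, the $\ln s$ in the denominator cancels and
$$\frac{dI}{da} = \int_{0}^{1} \frac{3}{4} s^{a} \, ds = \frac{3}{4} \left[\frac{s^{a+1}}{a+1}\right]_0^1 = \frac{3}{4 \left(a + 1\right)}.$$

Integrating with respect to $a$ gives $I(a) = \log{\left(\frac{6^{\frac{3}{4}} \left(a + 1\right)^{\frac{3}{4}}}{8} \right)} + C$.

At $a = \frac{5}{3}$ the integrand is identically $0$, so $I(\frac{5}{3}) = 0$. The closed form gives $0$, hence $C = 0$.

Setting $a = \frac{7}{4}$:
$$I = - \frac{15 \log{\left(2 \right)}}{4} + \frac{3 \log{\left(33 \right)}}{4}.$$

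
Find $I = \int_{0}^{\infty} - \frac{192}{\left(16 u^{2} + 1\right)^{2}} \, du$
$- 12 \pi$

Start from the standard arctangent integral
$$J(a) = \int_{0}^{\infty} - \frac{3}{4 \left(a^{2} + u^{2}\right)} \, du = - \frac{3 \pi}{8 a}.$$

Differentiating under the integral sign with respect to $a$,
$$\frac{dJ}{da} = \int_{0}^{\infty} \frac{3 a}{2 \left(a^{2} + u^{2}\right)^{2}} \, du = \frac{3 \pi}{8 a^{2}},$$
so $\int_{0}^{\infty} - \frac{3}{4 \left(a^{2} + u^{2}\right)^{2}} \, du = - \frac{3 \pi}{16 a^{3}}$.

Setting $a = \frac{1}{4}$:
$$I = - 12 \pi.$$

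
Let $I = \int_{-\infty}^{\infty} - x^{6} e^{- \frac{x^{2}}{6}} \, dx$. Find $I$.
$- 405 \sqrt{6} \sqrt{\pi}$

Start from the elementary integral
$$J(a) = \int_{-\infty}^{\infty} - e^{- a x^{2}} \, dx = - \frac{\sqrt{\pi}}{\sqrt{a}}.$$

Differentiating under the integral sign brings down a factor of $(-x^2)$:
$$\frac{dJ}{da} = \int_{-\infty}^{\infty} x^{2} e^{- a x^{2}} \, dx = \frac{\sqrt{\pi}}{2 a^{\frac{3}{2}}}.$$

Repeating $3$ times in total — each differentiation brings down another $(-x^2)$ — gives
$$\frac{d^{3}J}{da^{3}} = \int_{-\infty}^{\infty} x^{6} e^{- a x^{2}} \, dx = \frac{15 \sqrt{\pi}}{8 a^{\frac{7}{2}}},$$
and the integrand here is $(-1)^{3}$ times the target integrand, so $I = (-1)^{3}\,\frac{d^{3}J}{da^{3}} = - \frac{15 \sqrt{\pi}}{8 a^{\frac{7}{2}}}$.

Setting $a = \frac{1}{6}$:
$$I = - 405 \sqrt{6} \sqrt{\pi}.$$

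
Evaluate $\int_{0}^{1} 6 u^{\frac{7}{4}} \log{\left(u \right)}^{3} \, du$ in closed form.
$- \frac{9216}{14641}$

Start from the elementary integral
$$J(a) = \int_{0}^{1} 6 u^{a} \, du = \frac{6}{a + 1}.$$

Differentiating under the integral sign brings down a factor of $\ln u$:
$$\frac{dJ}{da} = \int_{0}^{1} 6 u^{a} \log{\left(u \right)} \, du = - \frac{6}{\left(a + 1\right)^{2}}.$$

Repeating $3$ times in total — each differentiation brings down another $\ln u$ — gives
$$\frac{d^{3}J}{da^{3}} = \int_{0}^{1} 6 u^{a} \log{\left(u \right)}^{3} \, du = - \frac{36}{\left(a + 1\right)^{4}},$$
and the integrand here is exactly the target integrand, so $I = - \frac{36}{\left(a + 1\right)^{4}}$.

Setting $a = \frac{7}{4}$:
$$I = - \frac{9216}{14641}.$$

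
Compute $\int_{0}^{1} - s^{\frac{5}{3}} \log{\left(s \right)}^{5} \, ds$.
$\frac{10935}{32768}$

Begin with the known integral
$$J(a) = \int_{0}^{1} - s^{a} \, ds = - \frac{1}{a + 1}.$$

Differentiating under the integral sign brings down a factor of $\ln s$:
$$\frac{dJ}{da} = \int_{0}^{1} - s^{a} \log{\left(s \right)} \, ds = \frac{1}{\left(a + 1\right)^{2}}.$$

Repeating $5$ times in total — each differentiation brings down another $\ln s$ — gives
$$\frac{d^{5}J}{da^{5}} = \int_{0}^{1} - s^{a} \log{\left(s \right)}^{5} \, ds = \frac{120}{\left(a + 1\right)^{6}},$$
and the integrand here is exactly the target integrand, so $I = \frac{120}{\left(a + 1\right)^{6}}$.

Setting $a = \frac{5}{3}$:
$$I = \frac{10935}{32768}.$$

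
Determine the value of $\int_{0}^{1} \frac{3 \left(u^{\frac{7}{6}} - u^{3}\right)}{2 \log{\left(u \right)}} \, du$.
$\log{\left(\frac{13 \sqrt{78}}{288} \right)}$

Replace the exponent $\frac{7}{6}$ by a parameter $a$: let $I(a) = \int_{0}^{1} \frac{3 \left(- u^{3} + u^{a}\right)}{2 \log{\left(u \right)}} \, du$.

Since $\dfrac{\partial}{\partial a}\,u^{a} = u^{a} \ln u$, the $\ln u$ in the denominator cancels and
$$\frac{dI}{da} = \int_{0}^{1} \frac{3}{2} u^{a} \, du = \frac{3}{2} \left[\frac{u^{a+1}}{a+1}\right]_0^1 = \frac{3}{2 \left(a + 1\right)}.$$

Integrating with respect to $a$ gives $I(a) = \log{\left(\frac{\left(a + 1\right)^{\frac{3}{2}}}{8} \right)} + C$.

At $a = 3$ the integrand is identically $0$, so $I(3) = 0$. The closed form gives $0$, hence $C = 0$.

Setting $a = \frac{7}{6}$:
$$I = \log{\left(\frac{13 \sqrt{78}}{288} \right)}.$$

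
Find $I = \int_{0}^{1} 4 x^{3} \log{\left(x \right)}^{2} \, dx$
$\frac{1}{8}$

Start from the elementary integral
$$J(a) = \int_{0}^{1} 4 x^{a} \, dx = \frac{4}{a + 1}.$$

Differentiating under the integral sign brings down a factor of $\ln x$:
$$\frac{dJ}{da} = \int_{0}^{1} 4 x^{a} \log{\left(x \right)} \, dx = - \frac{4}{\left(a + 1\right)^{2}}.$$

Repeating twice in total — each differentiation brings down another $\ln x$ — gives
$$\frac{d^{2}J}{da^{2}} = \int_{0}^{1} 4 x^{a} \log{\left(x \right)}^{2} \, dx = \frac{8}{\left(a + 1\right)^{3}},$$
and the integrand here is exactly the target integrand, so $I = \frac{8}{\left(a + 1\right)^{3}}$.

Setting $a = 3$:
$$I = \frac{1}{8}.$$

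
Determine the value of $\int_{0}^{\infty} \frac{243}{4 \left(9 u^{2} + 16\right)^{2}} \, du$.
$\frac{81 \pi}{1024}$

Start from the standard arctangent integral
$$J(a) = \int_{0}^{\infty} \frac{3}{4 \left(a^{2} + u^{2}\right)} \, du = \frac{3 \pi}{8 a}.$$

Differentiating under the integral sign with respect to $a$,
$$\frac{dJ}{da} = \int_{0}^{\infty} - \frac{3 a}{2 \left(a^{2} + u^{2}\right)^{2}} \, du = - \frac{3 \pi}{8 a^{2}},$$
so $\int_{0}^{\infty} \frac{3}{4 \left(a^{2} + u^{2}\right)^{2}} \, du = \frac{3 \pi}{16 a^{3}}$.

Setting $a = \frac{4}{3}$:
$$I = \frac{81 \pi}{1024}.$$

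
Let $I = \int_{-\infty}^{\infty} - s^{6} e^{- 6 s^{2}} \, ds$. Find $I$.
$- \frac{5 \sqrt{6} \sqrt{\pi}}{3456}$

Begin with the known integral
$$J(a) = \int_{-\infty}^{\infty} - e^{- a s^{2}} \, ds = - \frac{\sqrt{\pi}}{\sqrt{a}}.$$

Differentiating under the integral sign brings down a factor of $(-s^2)$:
$$\frac{dJ}{da} = \int_{-\infty}^{\infty} s^{2} e^{- a s^{2}} \, ds = \frac{\sqrt{\pi}}{2 a^{\frac{3}{2}}}.$$

Repeating $3$ times in total — each differentiation brings down another $(-s^2)$ — gives
$$\frac{d^{3}J}{da^{3}} = \int_{-\infty}^{\infty} s^{6} e^{- a s^{2}} \, ds = \frac{15 \sqrt{\pi}}{8 a^{\frac{7}{2}}},$$
and the integrand here is $(-1)^{3}$ times the target integrand, so $I = (-1)^{3}\,\frac{d^{3}J}{da^{3}} = - \frac{15 \sqrt{\pi}}{8 a^{\frac{7}{2}}}$.

Setting $a = 6$:
$$I = - \frac{5 \sqrt{6} \sqrt{\pi}}{3456}.$$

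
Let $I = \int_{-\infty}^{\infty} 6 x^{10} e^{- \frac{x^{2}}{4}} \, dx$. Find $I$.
$362880 \sqrt{\pi}$

Consider the simpler parametrised integral
$$J(a) = \int_{-\infty}^{\infty} 6 e^{- a x^{2}} \, dx = \frac{6 \sqrt{\pi}}{\sqrt{a}}.$$

Differentiating under the integral sign brings down a factor of $(-x^2)$:
$$\frac{dJ}{da} = \int_{-\infty}^{\infty} - 6 x^{2} e^{- a x^{2}} \, dx = - \frac{3 \sqrt{\pi}}{a^{\frac{3}{2}}}.$$

Repeating $5$ times in total — each differentiation brings down another $(-x^2)$ — gives
$$\frac{d^{5}J}{da^{5}} = \int_{-\infty}^{\infty} - 6 x^{10} e^{- a x^{2}} \, dx = - \frac{2835 \sqrt{\pi}}{16 a^{\frac{11}{2}}},$$
and the integrand here is $(-1)^{5}$ times the target integrand, so $I = (-1)^{5}\,\frac{d^{5}J}{da^{5}} = \frac{2835 \sqrt{\pi}}{16 a^{\frac{11}{2}}}$.

Setting $a = \frac{1}{4}$:
$$I = 362880 \sqrt{\pi}.$$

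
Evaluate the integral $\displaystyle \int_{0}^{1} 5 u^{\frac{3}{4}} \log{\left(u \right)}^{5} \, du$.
$- \frac{2457600}{117649}$

Start from the elementary integral
$$J(a) = \int_{0}^{1} 5 u^{a} \, du = \frac{5}{a + 1}.$$

Differentiating under the integral sign brings down a factor of $\ln u$:
$$\frac{dJ}{da} = \int_{0}^{1} 5 u^{a} \log{\left(u \right)} \, du = - \frac{5}{\left(a + 1\right)^{2}}.$$

Repeating $5$ times in total — each differentiation brings down another $\ln u$ — gives
$$\frac{d^{5}J}{da^{5}} = \int_{0}^{1} 5 u^{a} \log{\left(u \right)}^{5} \, du = - \frac{600}{\left(a + 1\right)^{6}},$$
and the integrand here is exactly the target integrand, so $I = - \frac{600}{\left(a + 1\right)^{6}}$.

Setting $a = \frac{3}{4}$:
$$I = - \frac{2457600}{117649}.$$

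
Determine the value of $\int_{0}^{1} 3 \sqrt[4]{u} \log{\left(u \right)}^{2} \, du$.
$\frac{384}{125}$

Start from the elementary integral
$$J(a) = \int_{0}^{1} 3 u^{a} \, du = \frac{3}{a + 1}.$$

Differentiating under the integral sign brings down a factor of $\ln u$:
$$\frac{dJ}{da} = \int_{0}^{1} 3 u^{a} \log{\left(u \right)} \, du = - \frac{3}{\left(a + 1\right)^{2}}.$$

Repeating twice in total — each differentiation brings down another $\ln u$ — gives
$$\frac{d^{2}J}{da^{2}} = \int_{0}^{1} 3 u^{a} \log{\left(u \right)}^{2} \, du = \frac{6}{\left(a + 1\right)^{3}},$$
and the integrand here is exactly the target integrand, so $I = \frac{6}{\left(a + 1\right)^{3}}$.

Setting $a = \frac{1}{4}$:
$$I = \frac{384}{125}.$$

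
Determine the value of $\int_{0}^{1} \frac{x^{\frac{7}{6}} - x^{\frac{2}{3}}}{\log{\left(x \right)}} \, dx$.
$\log{\left(\frac{13}{10} \right)}$

Introduce a parameter $a$ in the exponent: let $I(a) = \int_{0}^{1} \frac{- x^{\frac{2}{3}} + x^{a}}{\log{\left(x \right)}} \, dx$.

Since $\dfrac{\partial}{\partial a}\,x^{a} = x^{a} \ln x$, the $\ln x$ in the denominator cancels and
$$\frac{dI}{da} = \int_{0}^{1} x^{a} \, dx = \left[\frac{x^{a+1}}{a+1}\right]_0^1 = \frac{1}{a + 1}.$$

Integrating with respect to $a$ gives $I(a) = \log{\left(\frac{3 a}{5} + \frac{3}{5} \right)} + C$.

At $a = \frac{2}{3}$ the integrand is identically $0$, so $I(\frac{2}{3}) = 0$. The closed form gives $0$, hence $C = 0$.

Setting $a = \frac{7}{6}$:
$$I = \log{\left(\frac{13}{10} \right)}.$$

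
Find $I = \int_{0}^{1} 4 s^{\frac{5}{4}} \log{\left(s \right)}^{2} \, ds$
$\frac{512}{729}$

Start from the elementary integral
$$J(a) = \int_{0}^{1} 4 s^{a} \, ds = \frac{4}{a + 1}.$$

Differentiating under the integral sign brings down a factor of $\ln s$:
$$\frac{dJ}{da} = \int_{0}^{1} 4 s^{a} \log{\left(s \right)} \, ds = - \frac{4}{\left(a + 1\right)^{2}}.$$

Repeating twice in total — each differentiation brings down another $\ln s$ — gives
$$\frac{d^{2}J}{da^{2}} = \int_{0}^{1} 4 s^{a} \log{\left(s \right)}^{2} \, ds = \frac{8}{\left(a + 1\right)^{3}},$$
and the integrand here is exactly the target integrand, so $I = \frac{8}{\left(a + 1\right)^{3}}$.

Setting $a = \frac{5}{4}$:
$$I = \frac{512}{729}.$$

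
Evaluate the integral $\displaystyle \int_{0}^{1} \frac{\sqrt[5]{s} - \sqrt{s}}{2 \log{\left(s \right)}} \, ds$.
$- \frac{\log{\left(5 \right)}}{2} + \log{\left(2 \right)}$

Consider the one-parameter family: let $I(a) = \int_{0}^{1} \frac{\sqrt[5]{s} - s^{a}}{2 \log{\left(s \right)}} \, ds$.

Since $\dfrac{\partial}{\partial a}\,s^{a} = s^{a} \ln s$, the $\ln s$ in the denominator cancels and
$$\frac{dI}{da} = \int_{0}^{1} - \frac{1}{2} s^{a} \, ds = - \frac{1}{2} \left[\frac{s^{a+1}}{a+1}\right]_0^1 = - \frac{1}{2 a + 2}.$$

Integrating with respect to $a$ gives $I(a) = - \frac{\log{\left(a + 1 \right)}}{2} - \frac{\log{\left(5 \right)}}{2} + \frac{\log{\left(6 \right)}}{2} + C$.

At $a = \frac{1}{5}$ the integrand is identically $0$, so $I(\frac{1}{5}) = 0$. The closed form gives $0$, hence $C = 0$.

Setting $a = \frac{1}{2}$:
$$I = - \frac{\log{\left(5 \right)}}{2} + \log{\left(2 \right)}.$$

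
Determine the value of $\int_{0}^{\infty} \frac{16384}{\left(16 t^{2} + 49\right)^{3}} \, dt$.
$\frac{768 \pi}{16807}$

Start from the standard arctangent integral
$$J(a) = \int_{0}^{\infty} \frac{4}{a^{2} + t^{2}} \, dt = \frac{2 \pi}{a}.$$

Differentiating under the integral sign with respect to $a$,
$$\frac{dJ}{da} = \int_{0}^{\infty} - \frac{8 a}{\left(a^{2} + t^{2}\right)^{2}} \, dt = - \frac{2 \pi}{a^{2}},$$
so $\int_{0}^{\infty} \frac{4}{\left(a^{2} + t^{2}\right)^{2}} \, dt = \frac{\pi}{a^{3}}$.

Repeating — each differentiation of $1/(t^2+a^2)^j$ produces $-2ja/(t^2+a^2)^{j+1}$ — and dividing through by $-2ja$ at each step yields, after $2$ differentiations in total,
$$\int_{0}^{\infty} \frac{4}{\left(a^{2} + t^{2}\right)^{3}} \, dt = \frac{3 \pi}{4 a^{5}}.$$

Setting $a = \frac{7}{4}$:
$$I = \frac{768 \pi}{16807}.$$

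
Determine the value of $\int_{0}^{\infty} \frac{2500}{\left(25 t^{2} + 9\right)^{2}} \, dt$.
$\frac{125 \pi}{27}$

Recall the elementary integral
$$J(a) = \int_{0}^{\infty} \frac{4}{a^{2} + t^{2}} \, dt = \frac{2 \pi}{a}.$$

Differentiating under the integral sign with respect to $a$,
$$\frac{dJ}{da} = \int_{0}^{\infty} - \frac{8 a}{\left(a^{2} + t^{2}\right)^{2}} \, dt = - \frac{2 \pi}{a^{2}},$$
so $\int_{0}^{\infty} \frac{4}{\left(a^{2} + t^{2}\right)^{2}} \, dt = \frac{\pi}{a^{3}}$.

Setting $a = \frac{3}{5}$:
$$I = \frac{125 \pi}{27}.$$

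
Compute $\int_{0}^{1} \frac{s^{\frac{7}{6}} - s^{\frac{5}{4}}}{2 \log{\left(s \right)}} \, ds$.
$\log{\left(\frac{\sqrt{78}}{9} \right)}$

Replace the exponent $\frac{5}{4}$ by a parameter $a$: let $I(a) = \int_{0}^{1} \frac{s^{\frac{7}{6}} - s^{a}}{2 \log{\left(s \right)}} \, ds$.

Since $\dfrac{\partial}{\partial a}\,s^{a} = s^{a} \ln s$, the $\ln s$ in the denominator cancels and
$$\frac{dI}{da} = \int_{0}^{1} - \frac{1}{2} s^{a} \, ds = - \frac{1}{2} \left[\frac{s^{a+1}}{a+1}\right]_0^1 = - \frac{1}{2 a + 2}.$$

Integrating with respect to $a$ gives $I(a) = - \frac{\log{\left(a + 1 \right)}}{2} - \frac{\log{\left(6 \right)}}{2} + \frac{\log{\left(13 \right)}}{2} + C$.

At $a = \frac{7}{6}$ the integrand is identically $0$, so $I(\frac{7}{6}) = 0$. The closed form gives $0$, hence $C = 0$.

Setting $a = \frac{5}{4}$:
$$I = \log{\left(\frac{\sqrt{78}}{9} \right)}.$$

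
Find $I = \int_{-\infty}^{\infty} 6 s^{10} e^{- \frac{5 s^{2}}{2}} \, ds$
$\frac{1134 \sqrt{10} \sqrt{\pi}}{3125}$

Consider the simpler parametrised integral
$$J(a) = \int_{-\infty}^{\infty} 6 e^{- a s^{2}} \, ds = \frac{6 \sqrt{\pi}}{\sqrt{a}}.$$

Differentiating under the integral sign brings down a factor of $(-s^2)$:
$$\frac{dJ}{da} = \int_{-\infty}^{\infty} - 6 s^{2} e^{- a s^{2}} \, ds = - \frac{3 \sqrt{\pi}}{a^{\frac{3}{2}}}.$$

Repeating $5$ times in total — each differentiation brings down another $(-s^2)$ — gives
$$\frac{d^{5}J}{da^{5}} = \int_{-\infty}^{\infty} - 6 s^{10} e^{- a s^{2}} \, ds = - \frac{2835 \sqrt{\pi}}{16 a^{\frac{11}{2}}},$$
and the integrand here is $(-1)^{5}$ times the target integrand, so $I = (-1)^{5}\,\frac{d^{5}J}{da^{5}} = \frac{2835 \sqrt{\pi}}{16 a^{\frac{11}{2}}}$.

Setting $a = \frac{5}{2}$:
$$I = \frac{1134 \sqrt{10} \sqrt{\pi}}{3125}.$$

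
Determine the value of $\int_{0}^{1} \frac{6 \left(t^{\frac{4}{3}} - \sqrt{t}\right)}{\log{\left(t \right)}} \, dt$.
$\log{\left(\frac{7529536}{531441} \right)}$

Introduce a parameter $a$ in the exponent: let $I(a) = \int_{0}^{1} \frac{6 \left(- \sqrt{t} + t^{a}\right)}{\log{\left(t \right)}} \, dt$.

Since $\dfrac{\partial}{\partial a}\,t^{a} = t^{a} \ln t$, the $\ln t$ in the denominator cancels and
$$\frac{dI}{da} = \int_{0}^{1} 6 t^{a} \, dt = 6 \left[\frac{t^{a+1}}{a+1}\right]_0^1 = \frac{6}{a + 1}.$$

Integrating with respect to $a$ gives $I(a) = \log{\left(\frac{64 \left(a + 1\right)^{6}}{729} \right)} + C$.

At $a = \frac{1}{2}$ the integrand is identically $0$, so $I(\frac{1}{2}) = 0$. The closed form gives $0$, hence $C = 0$.

Setting $a = \frac{4}{3}$:
$$I = \log{\left(\frac{7529536}{531441} \right)}.$$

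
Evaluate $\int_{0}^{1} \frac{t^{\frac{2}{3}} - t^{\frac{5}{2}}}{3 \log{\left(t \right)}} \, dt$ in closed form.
$- \frac{\log{\left(21 \right)}}{3} + \frac{\log{\left(10 \right)}}{3}$

Consider the one-parameter family: let $I(a) = \int_{0}^{1} \frac{t^{\frac{2}{3}} - t^{a}}{3 \log{\left(t \right)}} \, dt$.

Since $\dfrac{\partial}{\partial a}\,t^{a} = t^{a} \ln t$, the $\ln t$ in the denominator cancels and
$$\frac{dI}{da} = \int_{0}^{1} - \frac{1}{3} t^{a} \, dt = - \frac{1}{3} \left[\frac{t^{a+1}}{a+1}\right]_0^1 = - \frac{1}{3 a + 3}.$$

Integrating with respect to $a$ gives $I(a) = - \frac{\log{\left(a + 1 \right)}}{3} - \frac{\log{\left(3 \right)}}{3} + \frac{\log{\left(5 \right)}}{3} + C$.

At $a = \frac{2}{3}$ the integrand is identically $0$, so $I(\frac{2}{3}) = 0$. The closed form gives $0$, hence $C = 0$.

Setting $a = \frac{5}{2}$:
$$I = - \frac{\log{\left(21 \right)}}{3} + \frac{\log{\left(10 \right)}}{3}.$$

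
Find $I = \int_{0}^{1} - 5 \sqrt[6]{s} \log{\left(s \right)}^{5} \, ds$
$\frac{27993600}{117649}$

Start from the elementary integral
$$J(a) = \int_{0}^{1} - 5 s^{a} \, ds = - \frac{5}{a + 1}.$$

Differentiating under the integral sign brings down a factor of $\ln s$:
$$\frac{dJ}{da} = \int_{0}^{1} - 5 s^{a} \log{\left(s \right)} \, ds = \frac{5}{\left(a + 1\right)^{2}}.$$

Repeating $5$ times in total — each differentiation brings down another $\ln s$ — gives
$$\frac{d^{5}J}{da^{5}} = \int_{0}^{1} - 5 s^{a} \log{\left(s \right)}^{5} \, ds = \frac{600}{\left(a + 1\right)^{6}},$$
and the integrand here is exactly the target integrand, so $I = \frac{600}{\left(a + 1\right)^{6}}$.

Setting $a = \frac{1}{6}$:
$$I = \frac{27993600}{117649}.$$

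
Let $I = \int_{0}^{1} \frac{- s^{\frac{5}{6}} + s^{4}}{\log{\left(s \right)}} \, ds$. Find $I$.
$\log{\left(\frac{30}{11} \right)}$

Consider the one-parameter family: let $I(a) = \int_{0}^{1} \frac{s^{4} - s^{a}}{\log{\left(s \right)}} \, ds$.

Since $\dfrac{\partial}{\partial a}\,s^{a} = s^{a} \ln s$, the $\ln s$ in the denominator cancels and
$$\frac{dI}{da} = \int_{0}^{1} -1 s^{a} \, ds = -1 \left[\frac{s^{a+1}}{a+1}\right]_0^1 = - \frac{1}{a + 1}.$$

Integrating with respect to $a$ gives $I(a) = \log{\left(\frac{5}{a + 1} \right)} + C$.

At $a = 4$ the integrand is identically $0$, so $I(4) = 0$. The closed form gives $0$, hence $C = 0$.

Setting $a = \frac{5}{6}$:
$$I = \log{\left(\frac{30}{11} \right)}.$$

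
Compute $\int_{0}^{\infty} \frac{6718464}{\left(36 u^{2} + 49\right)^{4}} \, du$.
$\frac{174960 \pi}{823543}$

Begin with the known result
$$J(a) = \int_{0}^{\infty} \frac{4}{a^{2} + u^{2}} \, du = \frac{2 \pi}{a}.$$

Differentiating under the integral sign with respect to $a$,
$$\frac{dJ}{da} = \int_{0}^{\infty} - \frac{8 a}{\left(a^{2} + u^{2}\right)^{2}} \, du = - \frac{2 \pi}{a^{2}},$$
so $\int_{0}^{\infty} \frac{4}{\left(a^{2} + u^{2}\right)^{2}} \, du = \frac{\pi}{a^{3}}$.

Repeating — each differentiation of $1/(u^2+a^2)^j$ produces $-2ja/(u^2+a^2)^{j+1}$ — and dividing through by $-2ja$ at each step yields, after $3$ differentiations in total,
$$\int_{0}^{\infty} \frac{4}{\left(a^{2} + u^{2}\right)^{4}} \, du = \frac{5 \pi}{8 a^{7}}.$$

Setting $a = \frac{7}{6}$:
$$I = \frac{174960 \pi}{823543}.$$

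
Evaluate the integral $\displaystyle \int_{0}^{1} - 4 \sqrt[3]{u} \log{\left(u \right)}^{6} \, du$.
$- \frac{98415}{256}$

Begin with the known integral
$$J(a) = \int_{0}^{1} - 4 u^{a} \, du = - \frac{4}{a + 1}.$$

Differentiating under the integral sign brings down a factor of $\ln u$:
$$\frac{dJ}{da} = \int_{0}^{1} - 4 u^{a} \log{\left(u \right)} \, du = \frac{4}{\left(a + 1\right)^{2}}.$$

Repeating $6$ times in total — each differentiation brings down another $\ln u$ — gives
$$\frac{d^{6}J}{da^{6}} = \int_{0}^{1} - 4 u^{a} \log{\left(u \right)}^{6} \, du = - \frac{2880}{\left(a + 1\right)^{7}},$$
and the integrand here is exactly the target integrand, so $I = - \frac{2880}{\left(a + 1\right)^{7}}$.

Setting $a = \frac{1}{3}$:
$$I = - \frac{98415}{256}.$$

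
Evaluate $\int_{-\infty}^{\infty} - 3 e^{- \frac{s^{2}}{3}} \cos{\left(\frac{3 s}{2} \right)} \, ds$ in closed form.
$- \frac{3 \sqrt{3} \sqrt{\pi}}{e^{\frac{27}{16}}}$

Define $I(b) = \int_{-\infty}^{\infty} - 3 e^{- \frac{s^{2}}{3}} \cos{\left(b s \right)} \, ds$.

Differentiating under the integral sign,
$$I'(b) = \int_{-\infty}^{\infty} 3 s e^{- \frac{s^{2}}{3}} \sin{\left(b s \right)} \, ds.$$

Integrate $\int_{-\infty}^{\infty} s \sin(b s)\, e^{- \frac{s^{2}}{3}}\, ds$ by parts with $u = \sin(b s)$ and $dv = s\, e^{- \frac{s^{2}}{3}}\, ds$, giving $v = - \frac{3 e^{- \frac{s^{2}}{3}}}{2}$. The boundary term vanishes and
$$\int_{-\infty}^{\infty} s \sin(b s)\, e^{- \frac{s^{2}}{3}}\, ds = \frac{3 b}{2} \int_{-\infty}^{\infty} \cos(b s)\, e^{- \frac{s^{2}}{3}}\, ds,$$
so $I'(b) = - \frac{3 b}{2}\, I(b)$.

This is a separable first-order ODE; solving with the initial condition $I(0) = \int_{-\infty}^{\infty} - 3 e^{- \frac{s^{2}}{3}}\,ds = - 3 \sqrt{3} \sqrt{\pi}$ gives
$$I(b) = - 3 \sqrt{3} \sqrt{\pi} e^{- \frac{3 b^{2}}{4}}.$$

Setting $b = \frac{3}{2}$:
$$I = - \frac{3 \sqrt{3} \sqrt{\pi}}{e^{\frac{27}{16}}}.$$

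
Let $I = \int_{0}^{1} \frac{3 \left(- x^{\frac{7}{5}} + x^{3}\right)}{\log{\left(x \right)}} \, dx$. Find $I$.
$\log{\left(\frac{125}{27} \right)}$

Replace the exponent $3$ by a parameter $a$: let $I(a) = \int_{0}^{1} \frac{3 \left(- x^{\frac{7}{5}} + x^{a}\right)}{\log{\left(x \right)}} \, dx$.

Since $\dfrac{\partial}{\partial a}\,x^{a} = x^{a} \ln x$, the $\ln x$ in the denominator cancels and
$$\frac{dI}{da} = \int_{0}^{1} 3 x^{a} \, dx = 3 \left[\frac{x^{a+1}}{a+1}\right]_0^1 = \frac{3}{a + 1}.$$

Integrating with respect to $a$ gives $I(a) = \log{\left(\frac{125 \left(a + 1\right)^{3}}{1728} \right)} + C$.

At $a = \frac{7}{5}$ the integrand is identically $0$, so $I(\frac{7}{5}) = 0$. The closed form gives $0$, hence $C = 0$.

Setting $a = 3$:
$$I = \log{\left(\frac{125}{27} \right)}.$$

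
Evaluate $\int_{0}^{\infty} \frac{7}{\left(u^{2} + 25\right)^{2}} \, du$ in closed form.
$\frac{7 \pi}{500}$

Begin with the known result
$$J(a) = \int_{0}^{\infty} \frac{7}{a^{2} + u^{2}} \, du = \frac{7 \pi}{2 a}.$$

Differentiating under the integral sign with respect to $a$,
$$\frac{dJ}{da} = \int_{0}^{\infty} - \frac{14 a}{\left(a^{2} + u^{2}\right)^{2}} \, du = - \frac{7 \pi}{2 a^{2}},$$
so $\int_{0}^{\infty} \frac{7}{\left(a^{2} + u^{2}\right)^{2}} \, du = \frac{7 \pi}{4 a^{3}}$.

Setting $a = 5$:
$$I = \frac{7 \pi}{500}.$$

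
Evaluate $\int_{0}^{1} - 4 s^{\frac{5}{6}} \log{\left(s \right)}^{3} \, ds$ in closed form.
$\frac{31104}{14641}$

Consider the simpler parametrised integral
$$J(a) = \int_{0}^{1} - 4 s^{a} \, ds = - \frac{4}{a + 1}.$$

Differentiating under the integral sign brings down a factor of $\ln s$:
$$\frac{dJ}{da} = \int_{0}^{1} - 4 s^{a} \log{\left(s \right)} \, ds = \frac{4}{\left(a + 1\right)^{2}}.$$

Repeating $3$ times in total — each differentiation brings down another $\ln s$ — gives
$$\frac{d^{3}J}{da^{3}} = \int_{0}^{1} - 4 s^{a} \log{\left(s \right)}^{3} \, ds = \frac{24}{\left(a + 1\right)^{4}},$$
and the integrand here is exactly the target integrand, so $I = \frac{24}{\left(a + 1\right)^{4}}$.

Setting $a = \frac{5}{6}$:
$$I = \frac{31104}{14641}.$$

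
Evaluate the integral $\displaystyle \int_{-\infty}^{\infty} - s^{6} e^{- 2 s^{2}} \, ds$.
$- \frac{15 \sqrt{2} \sqrt{\pi}}{128}$

Consider the simpler parametrised integral
$$J(a) = \int_{-\infty}^{\infty} - e^{- a s^{2}} \, ds = - \frac{\sqrt{\pi}}{\sqrt{a}}.$$

Differentiating under the integral sign brings down a factor of $(-s^2)$:
$$\frac{dJ}{da} = \int_{-\infty}^{\infty} s^{2} e^{- a s^{2}} \, ds = \frac{\sqrt{\pi}}{2 a^{\frac{3}{2}}}.$$

Repeating $3$ times in total — each differentiation brings down another $(-s^2)$ — gives
$$\frac{d^{3}J}{da^{3}} = \int_{-\infty}^{\infty} s^{6} e^{- a s^{2}} \, ds = \frac{15 \sqrt{\pi}}{8 a^{\frac{7}{2}}},$$
and the integrand here is $(-1)^{3}$ times the target integrand, so $I = (-1)^{3}\,\frac{d^{3}J}{da^{3}} = - \frac{15 \sqrt{\pi}}{8 a^{\frac{7}{2}}}$.

Setting $a = 2$:
$$I = - \frac{15 \sqrt{2} \sqrt{\pi}}{128}.$$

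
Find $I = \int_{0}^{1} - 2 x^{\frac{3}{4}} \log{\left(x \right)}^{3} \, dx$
$\frac{3072}{2401}$

Begin with the known integral
$$J(a) = \int_{0}^{1} - 2 x^{a} \, dx = - \frac{2}{a + 1}.$$

Differentiating under the integral sign brings down a factor of $\ln x$:
$$\frac{dJ}{da} = \int_{0}^{1} - 2 x^{a} \log{\left(x \right)} \, dx = \frac{2}{\left(a + 1\right)^{2}}.$$

Repeating $3$ times in total — each differentiation brings down another $\ln x$ — gives
$$\frac{d^{3}J}{da^{3}} = \int_{0}^{1} - 2 x^{a} \log{\left(x \right)}^{3} \, dx = \frac{12}{\left(a + 1\right)^{4}},$$
and the integrand here is exactly the target integrand, so $I = \frac{12}{\left(a + 1\right)^{4}}$.

Setting $a = \frac{3}{4}$:
$$I = \frac{3072}{2401}.$$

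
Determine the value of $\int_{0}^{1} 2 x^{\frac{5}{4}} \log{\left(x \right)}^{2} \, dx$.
$\frac{256}{729}$

Start from the elementary integral
$$J(a) = \int_{0}^{1} 2 x^{a} \, dx = \frac{2}{a + 1}.$$

Differentiating under the integral sign brings down a factor of $\ln x$:
$$\frac{dJ}{da} = \int_{0}^{1} 2 x^{a} \log{\left(x \right)} \, dx = - \frac{2}{\left(a + 1\right)^{2}}.$$

Repeating twice in total — each differentiation brings down another $\ln x$ — gives
$$\frac{d^{2}J}{da^{2}} = \int_{0}^{1} 2 x^{a} \log{\left(x \right)}^{2} \, dx = \frac{4}{\left(a + 1\right)^{3}},$$
and the integrand here is exactly the target integrand, so $I = \frac{4}{\left(a + 1\right)^{3}}$.

Setting $a = \frac{5}{4}$:
$$I = \frac{256}{729}.$$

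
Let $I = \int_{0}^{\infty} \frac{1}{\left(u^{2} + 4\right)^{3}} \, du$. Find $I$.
$\frac{3 \pi}{512}$

Recall the elementary integral
$$J(a) = \int_{0}^{\infty} \frac{1}{a^{2} + u^{2}} \, du = \frac{\pi}{2 a}.$$

Differentiating under the integral sign with respect to $a$,
$$\frac{dJ}{da} = \int_{0}^{\infty} - \frac{2 a}{\left(a^{2} + u^{2}\right)^{2}} \, du = - \frac{\pi}{2 a^{2}},$$
so $\int_{0}^{\infty} \frac{1}{\left(a^{2} + u^{2}\right)^{2}} \, du = \frac{\pi}{4 a^{3}}$.

Repeating — each differentiation of $1/(u^2+a^2)^j$ produces $-2ja/(u^2+a^2)^{j+1}$ — and dividing through by $-2ja$ at each step yields, after $2$ differentiations in total,
$$\int_{0}^{\infty} \frac{1}{\left(a^{2} + u^{2}\right)^{3}} \, du = \frac{3 \pi}{16 a^{5}}.$$

Setting $a = 2$:
$$I = \frac{3 \pi}{512}.$$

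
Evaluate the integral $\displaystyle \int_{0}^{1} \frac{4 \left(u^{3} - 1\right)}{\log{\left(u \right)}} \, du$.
$\log{\left(256 \right)}$

Consider the one-parameter family: let $I(a) = \int_{0}^{1} \frac{4 \left(u^{a} - 1\right)}{\log{\left(u \right)}} \, du$.

Since $\dfrac{\partial}{\partial a}\,u^{a} = u^{a} \ln u$, the $\ln u$ in the denominator cancels and
$$\frac{dI}{da} = \int_{0}^{1} 4 u^{a} \, du = 4 \left[\frac{u^{a+1}}{a+1}\right]_0^1 = \frac{4}{a + 1}.$$

Integrating with respect to $a$ gives $I(a) = 4 \log{\left(a + 1 \right)} + C$.

At $a = 0$ the integrand is identically $0$, so $I(0) = 0$. The closed form gives $0$, hence $C = 0$.

Setting $a = 3$:
$$I = \log{\left(256 \right)}.$$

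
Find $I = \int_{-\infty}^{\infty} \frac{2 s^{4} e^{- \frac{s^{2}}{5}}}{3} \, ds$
$\frac{25 \sqrt{5} \sqrt{\pi}}{2}$

Begin with the known integral
$$J(a) = \int_{-\infty}^{\infty} \frac{2 e^{- a s^{2}}}{3} \, ds = \frac{2 \sqrt{\pi}}{3 \sqrt{a}}.$$

Differentiating under the integral sign brings down a factor of $(-s^2)$:
$$\frac{dJ}{da} = \int_{-\infty}^{\infty} - \frac{2 s^{2} e^{- a s^{2}}}{3} \, ds = - \frac{\sqrt{\pi}}{3 a^{\frac{3}{2}}}.$$

Repeating twice in total — each differentiation brings down another $(-s^2)$ — gives
$$\frac{d^{2}J}{da^{2}} = \int_{-\infty}^{\infty} \frac{2 s^{4} e^{- a s^{2}}}{3} \, ds = \frac{\sqrt{\pi}}{2 a^{\frac{5}{2}}},$$
and the integrand here is exactly the target integrand, so $I = \frac{\sqrt{\pi}}{2 a^{\frac{5}{2}}}$.

Setting $a = \frac{1}{5}$:
$$I = \frac{25 \sqrt{5} \sqrt{\pi}}{2}.$$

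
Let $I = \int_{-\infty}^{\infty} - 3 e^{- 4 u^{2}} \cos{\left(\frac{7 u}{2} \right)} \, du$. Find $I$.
$- \frac{3 \sqrt{\pi}}{2 e^{\frac{49}{64}}}$

Let $b$ denote the cosine frequency and define $I(b) = \int_{-\infty}^{\infty} - 3 e^{- 4 u^{2}} \cos{\left(b u \right)} \, du$.

Differentiating under the integral sign,
$$I'(b) = \int_{-\infty}^{\infty} 3 u e^{- 4 u^{2}} \sin{\left(b u \right)} \, du.$$

Integrate $\int_{-\infty}^{\infty} u \sin(b u)\, e^{- 4 u^{2}}\, du$ by parts with $w = \sin(b u)$ and $dv = u\, e^{- 4 u^{2}}\, du$, giving $v = - \frac{e^{- 4 u^{2}}}{8}$. The boundary term vanishes and
$$\int_{-\infty}^{\infty} u \sin(b u)\, e^{- 4 u^{2}}\, du = \frac{b}{8} \int_{-\infty}^{\infty} \cos(b u)\, e^{- 4 u^{2}}\, du,$$
so $I'(b) = - \frac{b}{8}\, I(b)$.

This is a separable first-order ODE; solving with the initial condition $I(0) = \int_{-\infty}^{\infty} - 3 e^{- 4 u^{2}}\,du = - \frac{3 \sqrt{\pi}}{2}$ gives
$$I(b) = - \frac{3 \sqrt{\pi} e^{- \frac{b^{2}}{16}}}{2}.$$

Setting $b = \frac{7}{2}$:
$$I = - \frac{3 \sqrt{\pi}}{2 e^{\frac{49}{64}}}.$$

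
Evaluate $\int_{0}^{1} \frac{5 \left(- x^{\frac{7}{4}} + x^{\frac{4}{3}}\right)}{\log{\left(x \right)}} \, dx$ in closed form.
$\log{\left(\frac{17210368}{39135393} \right)}$

Replace the exponent $\frac{4}{3}$ by a parameter $a$: let $I(a) = \int_{0}^{1} \frac{5 \left(- x^{\frac{7}{4}} + x^{a}\right)}{\log{\left(x \right)}} \, dx$.

Since $\dfrac{\partial}{\partial a}\,x^{a} = x^{a} \ln x$, the $\ln x$ in the denominator cancels and
$$\frac{dI}{da} = \int_{0}^{1} 5 x^{a} \, dx = 5 \left[\frac{x^{a+1}}{a+1}\right]_0^1 = \frac{5}{a + 1}.$$

Integrating with respect to $a$ gives $I(a) = \log{\left(\frac{1024 \left(a + 1\right)^{5}}{161051} \right)} + C$.

At $a = \frac{7}{4}$ the integrand is identically $0$, so $I(\frac{7}{4}) = 0$. The closed form gives $0$, hence $C = 0$.

Setting $a = \frac{4}{3}$:
$$I = \log{\left(\frac{17210368}{39135393} \right)}.$$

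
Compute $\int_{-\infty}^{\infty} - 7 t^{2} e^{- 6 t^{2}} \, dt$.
$- \frac{7 \sqrt{6} \sqrt{\pi}}{72}$

Start from the elementary integral
$$J(a) = \int_{-\infty}^{\infty} - 7 e^{- a t^{2}} \, dt = - \frac{7 \sqrt{\pi}}{\sqrt{a}}.$$

Differentiating under the integral sign brings down a factor of $(-t^2)$:
$$\frac{dJ}{da} = \int_{-\infty}^{\infty} 7 t^{2} e^{- a t^{2}} \, dt = \frac{7 \sqrt{\pi}}{2 a^{\frac{3}{2}}}.$$

The integral on the left is $-I$, so $I = - \frac{7 \sqrt{\pi}}{2 a^{\frac{3}{2}}}$.

Setting $a = 6$:
$$I = - \frac{7 \sqrt{6} \sqrt{\pi}}{72}.$$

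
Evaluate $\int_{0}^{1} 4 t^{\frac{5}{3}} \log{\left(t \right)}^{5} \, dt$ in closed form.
$- \frac{10935}{8192}$

Begin with the known integral
$$J(a) = \int_{0}^{1} 4 t^{a} \, dt = \frac{4}{a + 1}.$$

Differentiating under the integral sign brings down a factor of $\ln t$:
$$\frac{dJ}{da} = \int_{0}^{1} 4 t^{a} \log{\left(t \right)} \, dt = - \frac{4}{\left(a + 1\right)^{2}}.$$

Repeating $5$ times in total — each differentiation brings down another $\ln t$ — gives
$$\frac{d^{5}J}{da^{5}} = \int_{0}^{1} 4 t^{a} \log{\left(t \right)}^{5} \, dt = - \frac{480}{\left(a + 1\right)^{6}},$$
and the integrand here is exactly the target integrand, so $I = - \frac{480}{\left(a + 1\right)^{6}}$.

Setting $a = \frac{5}{3}$:
$$I = - \frac{10935}{8192}.$$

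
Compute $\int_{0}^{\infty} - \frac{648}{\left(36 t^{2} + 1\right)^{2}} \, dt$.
$- 27 \pi$

Recall the elementary integral
$$J(a) = \int_{0}^{\infty} - \frac{1}{2 \left(a^{2} + t^{2}\right)} \, dt = - \frac{\pi}{4 a}.$$

Differentiating under the integral sign with respect to $a$,
$$\frac{dJ}{da} = \int_{0}^{\infty} \frac{a}{\left(a^{2} + t^{2}\right)^{2}} \, dt = \frac{\pi}{4 a^{2}},$$
so $\int_{0}^{\infty} - \frac{1}{2 \left(a^{2} + t^{2}\right)^{2}} \, dt = - \frac{\pi}{8 a^{3}}$.

Setting $a = \frac{1}{6}$:
$$I = - 27 \pi.$$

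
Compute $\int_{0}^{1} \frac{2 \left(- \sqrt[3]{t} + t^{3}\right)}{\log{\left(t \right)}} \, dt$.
$\log{\left(9 \right)}$

Consider the one-parameter family: let $I(a) = \int_{0}^{1} \frac{2 \left(- \sqrt[3]{t} + t^{a}\right)}{\log{\left(t \right)}} \, dt$.

Since $\dfrac{\partial}{\partial a}\,t^{a} = t^{a} \ln t$, the $\ln t$ in the denominator cancels and
$$\frac{dI}{da} = \int_{0}^{1} 2 t^{a} \, dt = 2 \left[\frac{t^{a+1}}{a+1}\right]_0^1 = \frac{2}{a + 1}.$$

Integrating with respect to $a$ gives $I(a) = \log{\left(\frac{9 \left(a + 1\right)^{2}}{16} \right)} + C$.

At $a = \frac{1}{3}$ the integrand is identically $0$, so $I(\frac{1}{3}) = 0$. The closed form gives $0$, hence $C = 0$.

Setting $a = 3$:
$$I = \log{\left(9 \right)}.$$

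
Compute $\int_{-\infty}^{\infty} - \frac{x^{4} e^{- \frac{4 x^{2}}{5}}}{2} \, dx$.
$- \frac{75 \sqrt{5} \sqrt{\pi}}{256}$

Begin with the known integral
$$J(a) = \int_{-\infty}^{\infty} - \frac{e^{- a x^{2}}}{2} \, dx = - \frac{\sqrt{\pi}}{2 \sqrt{a}}.$$

Differentiating under the integral sign brings down a factor of $(-x^2)$:
$$\frac{dJ}{da} = \int_{-\infty}^{\infty} \frac{x^{2} e^{- a x^{2}}}{2} \, dx = \frac{\sqrt{\pi}}{4 a^{\frac{3}{2}}}.$$

Repeating twice in total — each differentiation brings down another $(-x^2)$ — gives
$$\frac{d^{2}J}{da^{2}} = \int_{-\infty}^{\infty} - \frac{x^{4} e^{- a x^{2}}}{2} \, dx = - \frac{3 \sqrt{\pi}}{8 a^{\frac{5}{2}}},$$
and the integrand here is exactly the target integrand, so $I = - \frac{3 \sqrt{\pi}}{8 a^{\frac{5}{2}}}$.

Setting $a = \frac{4}{5}$:
$$I = - \frac{75 \sqrt{5} \sqrt{\pi}}{256}.$$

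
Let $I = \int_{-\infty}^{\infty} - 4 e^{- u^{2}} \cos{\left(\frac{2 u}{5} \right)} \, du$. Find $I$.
$- \frac{4 \sqrt{\pi}}{e^{\frac{1}{25}}}$

Define $I(b) = \int_{-\infty}^{\infty} - 4 e^{- u^{2}} \cos{\left(b u \right)} \, du$.

Differentiating under the integral sign,
$$I'(b) = \int_{-\infty}^{\infty} 4 u e^{- u^{2}} \sin{\left(b u \right)} \, du.$$

Integrate $\int_{-\infty}^{\infty} u \sin(b u)\, e^{- u^{2}}\, du$ by parts with $w = \sin(b u)$ and $dv = u\, e^{- u^{2}}\, du$, giving $v = - \frac{e^{- u^{2}}}{2}$. The boundary term vanishes and
$$\int_{-\infty}^{\infty} u \sin(b u)\, e^{- u^{2}}\, du = \frac{b}{2} \int_{-\infty}^{\infty} \cos(b u)\, e^{- u^{2}}\, du,$$
so $I'(b) = - \frac{b}{2}\, I(b)$.

This is a separable first-order ODE; solving with the initial condition $I(0) = \int_{-\infty}^{\infty} - 4 e^{- u^{2}}\,du = - 4 \sqrt{\pi}$ gives
$$I(b) = - 4 \sqrt{\pi} e^{- \frac{b^{2}}{4}}.$$

Setting $b = \frac{2}{5}$:
$$I = - \frac{4 \sqrt{\pi}}{e^{\frac{1}{25}}}.$$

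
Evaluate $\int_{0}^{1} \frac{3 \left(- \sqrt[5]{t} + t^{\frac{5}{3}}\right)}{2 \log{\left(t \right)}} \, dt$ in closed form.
$- \log{\left(\frac{27 \sqrt{5}}{200} \right)}$

Consider the one-parameter family: let $I(a) = \int_{0}^{1} \frac{3 \left(t^{\frac{5}{3}} - t^{a}\right)}{2 \log{\left(t \right)}} \, dt$.

Since $\dfrac{\partial}{\partial a}\,t^{a} = t^{a} \ln t$, the $\ln t$ in the denominator cancels and
$$\frac{dI}{da} = \int_{0}^{1} - \frac{3}{2} t^{a} \, dt = - \frac{3}{2} \left[\frac{t^{a+1}}{a+1}\right]_0^1 = - \frac{3}{2 a + 2}.$$

Integrating with respect to $a$ gives $I(a) = - \log{\left(\frac{3 \sqrt{6} \left(a + 1\right)^{\frac{3}{2}}}{32} \right)} + C$.

At $a = \frac{5}{3}$ the integrand is identically $0$, so $I(\frac{5}{3}) = 0$. The closed form gives $0$, hence $C = 0$.

Setting $a = \frac{1}{5}$:
$$I = - \log{\left(\frac{27 \sqrt{5}}{200} \right)}.$$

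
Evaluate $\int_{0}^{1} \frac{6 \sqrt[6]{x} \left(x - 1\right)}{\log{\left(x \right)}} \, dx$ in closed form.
$\log{\left(\frac{4826809}{117649} \right)}$

Consider the one-parameter family: let $I(a) = \int_{0}^{1} \frac{6 \left(- \sqrt[6]{x} + x^{a}\right)}{\log{\left(x \right)}} \, dx$.

Since $\dfrac{\partial}{\partial a}\,x^{a} = x^{a} \ln x$, the $\ln x$ in the denominator cancels and
$$\frac{dI}{da} = \int_{0}^{1} 6 x^{a} \, dx = 6 \left[\frac{x^{a+1}}{a+1}\right]_0^1 = \frac{6}{a + 1}.$$

Integrating with respect to $a$ gives $I(a) = \log{\left(\frac{46656 \left(a + 1\right)^{6}}{117649} \right)} + C$.

At $a = \frac{1}{6}$ the integrand is identically $0$, so $I(\frac{1}{6}) = 0$. The closed form gives $0$, hence $C = 0$.

Setting $a = \frac{7}{6}$:
$$I = \log{\left(\frac{4826809}{117649} \right)}.$$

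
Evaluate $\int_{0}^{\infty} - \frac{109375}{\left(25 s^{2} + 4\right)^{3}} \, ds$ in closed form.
$- \frac{65625 \pi}{512}$

Start from the standard arctangent integral
$$J(a) = \int_{0}^{\infty} - \frac{7}{a^{2} + s^{2}} \, ds = - \frac{7 \pi}{2 a}.$$

Differentiating under the integral sign with respect to $a$,
$$\frac{dJ}{da} = \int_{0}^{\infty} \frac{14 a}{\left(a^{2} + s^{2}\right)^{2}} \, ds = \frac{7 \pi}{2 a^{2}},$$
so $\int_{0}^{\infty} - \frac{7}{\left(a^{2} + s^{2}\right)^{2}} \, ds = - \frac{7 \pi}{4 a^{3}}$.

Repeating — each differentiation of $1/(s^2+a^2)^j$ produces $-2ja/(s^2+a^2)^{j+1}$ — and dividing through by $-2ja$ at each step yields, after $2$ differentiations in total,
$$\int_{0}^{\infty} - \frac{7}{\left(a^{2} + s^{2}\right)^{3}} \, ds = - \frac{21 \pi}{16 a^{5}}.$$

Setting $a = \frac{2}{5}$:
$$I = - \frac{65625 \pi}{512}.$$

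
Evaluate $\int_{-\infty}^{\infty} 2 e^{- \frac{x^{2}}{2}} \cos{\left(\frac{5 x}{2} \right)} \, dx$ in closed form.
$\frac{2 \sqrt{2} \sqrt{\pi}}{e^{\frac{25}{8}}}$

Let $b$ denote the cosine frequency and define $I(b) = \int_{-\infty}^{\infty} 2 e^{- \frac{x^{2}}{2}} \cos{\left(b x \right)} \, dx$.

Differentiating under the integral sign,
$$I'(b) = \int_{-\infty}^{\infty} - 2 x e^{- \frac{x^{2}}{2}} \sin{\left(b x \right)} \, dx.$$

Integrate $\int_{-\infty}^{\infty} x \sin(b x)\, e^{- \frac{x^{2}}{2}}\, dx$ by parts with $u = \sin(b x)$ and $dv = x\, e^{- \frac{x^{2}}{2}}\, dx$, giving $v = - e^{- \frac{x^{2}}{2}}$. The boundary term vanishes and
$$\int_{-\infty}^{\infty} x \sin(b x)\, e^{- \frac{x^{2}}{2}}\, dx = b \int_{-\infty}^{\infty} \cos(b x)\, e^{- \frac{x^{2}}{2}}\, dx,$$
so $I'(b) = - b\, I(b)$.

This is a separable first-order ODE; solving with the initial condition $I(0) = \int_{-\infty}^{\infty} 2 e^{- \frac{x^{2}}{2}}\,dx = 2 \sqrt{2} \sqrt{\pi}$ gives
$$I(b) = 2 \sqrt{2} \sqrt{\pi} e^{- \frac{b^{2}}{2}}.$$

Setting $b = \frac{5}{2}$:
$$I = \frac{2 \sqrt{2} \sqrt{\pi}}{e^{\frac{25}{8}}}.$$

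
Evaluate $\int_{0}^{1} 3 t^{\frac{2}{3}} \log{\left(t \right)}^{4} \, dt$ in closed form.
$\frac{17496}{3125}$

Consider the simpler parametrised integral
$$J(a) = \int_{0}^{1} 3 t^{a} \, dt = \frac{3}{a + 1}.$$

Differentiating under the integral sign brings down a factor of $\ln t$:
$$\frac{dJ}{da} = \int_{0}^{1} 3 t^{a} \log{\left(t \right)} \, dt = - \frac{3}{\left(a + 1\right)^{2}}.$$

Repeating $4$ times in total — each differentiation brings down another $\ln t$ — gives
$$\frac{d^{4}J}{da^{4}} = \int_{0}^{1} 3 t^{a} \log{\left(t \right)}^{4} \, dt = \frac{72}{\left(a + 1\right)^{5}},$$
and the integrand here is exactly the target integrand, so $I = \frac{72}{\left(a + 1\right)^{5}}$.

Setting $a = \frac{2}{3}$:
$$I = \frac{17496}{3125}.$$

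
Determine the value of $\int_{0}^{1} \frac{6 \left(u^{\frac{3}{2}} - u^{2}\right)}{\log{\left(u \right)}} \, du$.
$- \log{\left(\frac{46656}{15625} \right)}$

Consider the one-parameter family: let $I(a) = \int_{0}^{1} \frac{6 \left(u^{\frac{3}{2}} - u^{a}\right)}{\log{\left(u \right)}} \, du$.

Since $\dfrac{\partial}{\partial a}\,u^{a} = u^{a} \ln u$, the $\ln u$ in the denominator cancels and
$$\frac{dI}{da} = \int_{0}^{1} -6 u^{a} \, du = -6 \left[\frac{u^{a+1}}{a+1}\right]_0^1 = - \frac{6}{a + 1}.$$

Integrating with respect to $a$ gives $I(a) = - \log{\left(\frac{64 \left(a + 1\right)^{6}}{15625} \right)} + C$.

At $a = \frac{3}{2}$ the integrand is identically $0$, so $I(\frac{3}{2}) = 0$. The closed form gives $0$, hence $C = 0$.

Setting $a = 2$:
$$I = - \log{\left(\frac{46656}{15625} \right)}.$$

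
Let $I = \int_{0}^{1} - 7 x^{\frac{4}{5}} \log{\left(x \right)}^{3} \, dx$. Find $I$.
$\frac{8750}{2187}$

Start from the elementary integral
$$J(a) = \int_{0}^{1} - 7 x^{a} \, dx = - \frac{7}{a + 1}.$$

Differentiating under the integral sign brings down a factor of $\ln x$:
$$\frac{dJ}{da} = \int_{0}^{1} - 7 x^{a} \log{\left(x \right)} \, dx = \frac{7}{\left(a + 1\right)^{2}}.$$

Repeating $3$ times in total — each differentiation brings down another $\ln x$ — gives
$$\frac{d^{3}J}{da^{3}} = \int_{0}^{1} - 7 x^{a} \log{\left(x \right)}^{3} \, dx = \frac{42}{\left(a + 1\right)^{4}},$$
and the integrand here is exactly the target integrand, so $I = \frac{42}{\left(a + 1\right)^{4}}$.

Setting $a = \frac{4}{5}$:
$$I = \frac{8750}{2187}.$$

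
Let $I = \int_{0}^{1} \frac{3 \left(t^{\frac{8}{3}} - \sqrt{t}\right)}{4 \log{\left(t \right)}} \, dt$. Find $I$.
$\log{\left(\frac{22^{\frac{3}{4}} \sqrt{3}}{9} \right)}$

Introduce a parameter $a$ in the exponent: let $I(a) = \int_{0}^{1} \frac{3 \left(t^{\frac{8}{3}} - t^{a}\right)}{4 \log{\left(t \right)}} \, dt$.

Since $\dfrac{\partial}{\partial a}\,t^{a} = t^{a} \ln t$, the $\ln t$ in the denominator cancels and
$$\frac{dI}{da} = \int_{0}^{1} - \frac{3}{4} t^{a} \, dt = - \frac{3}{4} \left[\frac{t^{a+1}}{a+1}\right]_0^1 = - \frac{3}{4 a + 4}.$$

Integrating with respect to $a$ gives $I(a) = - \frac{3 \log{\left(a + 1 \right)}}{4} - \frac{3 \log{\left(3 \right)}}{4} + \frac{3 \log{\left(11 \right)}}{4} + C$.

At $a = \frac{8}{3}$ the integrand is identically $0$, so $I(\frac{8}{3}) = 0$. The closed form gives $0$, hence $C = 0$.

Setting $a = \frac{1}{2}$:
$$I = \log{\left(\frac{22^{\frac{3}{4}} \sqrt{3}}{9} \right)}.$$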